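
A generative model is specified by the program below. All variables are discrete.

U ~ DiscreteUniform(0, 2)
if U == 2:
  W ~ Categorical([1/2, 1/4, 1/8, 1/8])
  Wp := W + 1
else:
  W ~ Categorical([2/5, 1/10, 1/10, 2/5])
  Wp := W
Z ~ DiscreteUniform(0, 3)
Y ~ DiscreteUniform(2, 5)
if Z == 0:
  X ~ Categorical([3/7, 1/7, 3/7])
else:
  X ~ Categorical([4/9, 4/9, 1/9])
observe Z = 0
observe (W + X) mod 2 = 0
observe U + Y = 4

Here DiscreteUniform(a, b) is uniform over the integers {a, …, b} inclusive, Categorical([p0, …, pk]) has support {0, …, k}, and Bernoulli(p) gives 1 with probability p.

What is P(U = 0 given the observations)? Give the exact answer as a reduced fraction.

Enumerate traces; 18 have nonzero weight after conditioning:
  (U=0, W=0, Z=0, Y=4, X=0) weight 1/280
  (U=0, W=0, Z=0, Y=4, X=2) weight 1/280
  (U=0, W=1, Z=0, Y=4, X=1) weight 1/3360
  (U=0, W=2, Z=0, Y=4, X=0) weight 1/1120
  (U=0, W=2, Z=0, Y=4, X=2) weight 1/1120
  (U=0, W=3, Z=0, Y=4, X=1) weight 1/840
  (U=1, W=0, Z=0, Y=3, X=0) weight 1/280
  (U=1, W=0, Z=0, Y=3, X=2) weight 1/280
  (U=2, W=0, Z=0, Y=2, X=0) weight 1/224
  … 9 more
Group by U:
  weight(U=0) = 1/96
  weight(U=1) = 1/96
  weight(U=2) = 11/896
Total weight = 1/96 + 1/96 + 11/896 = 89/2688
P(U=0 | obs) = 1/96 / 89/2688 = 28/89
P(U=1 | obs) = 1/96 / 89/2688 = 28/89
P(U=2 | obs) = 11/896 / 89/2688 = 33/89

P(U = 0 | obs) = 28/89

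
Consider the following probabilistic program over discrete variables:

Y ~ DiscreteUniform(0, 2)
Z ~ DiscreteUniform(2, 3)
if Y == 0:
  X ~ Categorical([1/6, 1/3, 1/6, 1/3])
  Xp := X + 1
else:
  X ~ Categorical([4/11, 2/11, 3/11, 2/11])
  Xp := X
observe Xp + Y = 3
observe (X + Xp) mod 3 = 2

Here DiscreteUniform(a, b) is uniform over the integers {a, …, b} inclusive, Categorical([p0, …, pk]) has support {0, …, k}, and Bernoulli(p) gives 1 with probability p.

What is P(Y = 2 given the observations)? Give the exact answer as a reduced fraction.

Enumerate traces; 4 have nonzero weight after conditioning:
  (Y=0, Z=2, X=2) weight 1/36
  (Y=0, Z=3, X=2) weight 1/36
  (Y=2, Z=2, X=1) weight 1/33
  (Y=2, Z=3, X=1) weight 1/33
Group by Y:
  weight(Y=0) = 1/18
  weight(Y=2) = 2/33
Total weight = 1/18 + 2/33 = 23/198
P(Y=0 | obs) = 1/18 / 23/198 = 11/23
P(Y=2 | obs) = 2/33 / 23/198 = 12/23

P(Y = 2 | obs) = 12/23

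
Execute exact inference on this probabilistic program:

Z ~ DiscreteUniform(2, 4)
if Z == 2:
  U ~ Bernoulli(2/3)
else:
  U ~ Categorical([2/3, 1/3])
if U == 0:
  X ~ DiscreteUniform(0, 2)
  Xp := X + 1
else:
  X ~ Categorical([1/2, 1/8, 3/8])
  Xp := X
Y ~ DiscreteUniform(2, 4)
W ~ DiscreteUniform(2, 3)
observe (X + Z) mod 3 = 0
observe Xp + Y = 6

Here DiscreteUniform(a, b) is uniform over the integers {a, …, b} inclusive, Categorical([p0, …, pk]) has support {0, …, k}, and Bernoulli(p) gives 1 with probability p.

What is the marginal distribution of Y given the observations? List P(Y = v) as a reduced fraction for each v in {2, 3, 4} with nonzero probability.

P(Y=3) = 16/33, P(Y=4) = 17/33

Enumerate traces; 6 have nonzero weight after conditioning:
  (Z=2, U=0, X=1, Y=4, W=2) weight 1/162
  (Z=2, U=0, X=1, Y=4, W=3) weight 1/162
  (Z=4, U=0, X=2, Y=3, W=2) weight 1/81
  (Z=4, U=0, X=2, Y=3, W=3) weight 1/81
  (Z=4, U=1, X=2, Y=4, W=2) weight 1/144
  (Z=4, U=1, X=2, Y=4, W=3) weight 1/144
Group by Y:
  weight(Y=3) = 2/81
  weight(Y=4) = 17/648
Total weight = 2/81 + 17/648 = 11/216
P(Y=3 | obs) = 2/81 / 11/216 = 16/33
P(Y=4 | obs) = 17/648 / 11/216 = 17/33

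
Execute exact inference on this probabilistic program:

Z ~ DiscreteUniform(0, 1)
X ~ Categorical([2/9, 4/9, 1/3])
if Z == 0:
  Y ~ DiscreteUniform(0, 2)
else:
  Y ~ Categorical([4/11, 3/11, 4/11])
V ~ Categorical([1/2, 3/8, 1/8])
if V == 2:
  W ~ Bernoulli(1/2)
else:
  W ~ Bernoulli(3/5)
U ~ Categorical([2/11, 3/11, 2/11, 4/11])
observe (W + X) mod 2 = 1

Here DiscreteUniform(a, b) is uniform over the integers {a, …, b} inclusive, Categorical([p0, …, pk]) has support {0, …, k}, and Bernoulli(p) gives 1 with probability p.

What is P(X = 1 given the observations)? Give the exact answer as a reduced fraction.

P(X = 1 | obs) = 132/367

Enumerate traces; 216 have nonzero weight after conditioning:
  (Z=0, X=0, Y=0, V=0, W=1, U=0) weight 1/495
  (Z=0, X=0, Y=0, V=0, W=1, U=1) weight 1/330
  (Z=0, X=0, Y=0, V=0, W=1, U=2) weight 1/495
  (Z=0, X=0, Y=0, V=0, W=1, U=3) weight 2/495
  (Z=0, X=0, Y=0, V=1, W=1, U=0) weight 1/660
  (Z=0, X=0, Y=0, V=1, W=1, U=1) weight 1/440
  (Z=0, X=0, Y=0, V=1, W=1, U=2) weight 1/660
  (Z=0, X=0, Y=0, V=1, W=1, U=3) weight 1/330
  (Z=0, X=1, Y=0, V=0, W=0, U=0) weight 4/1485
  (Z=0, X=2, Y=0, V=0, W=1, U=0) weight 1/330
  … 206 more
Group by X:
  weight(X=0) = 47/360
  weight(X=1) = 11/60
  weight(X=2) = 47/240
Total weight = 47/360 + 11/60 + 47/240 = 367/720
P(X=0 | obs) = 47/360 / 367/720 = 94/367
P(X=1 | obs) = 11/60 / 367/720 = 132/367
P(X=2 | obs) = 47/240 / 367/720 = 141/367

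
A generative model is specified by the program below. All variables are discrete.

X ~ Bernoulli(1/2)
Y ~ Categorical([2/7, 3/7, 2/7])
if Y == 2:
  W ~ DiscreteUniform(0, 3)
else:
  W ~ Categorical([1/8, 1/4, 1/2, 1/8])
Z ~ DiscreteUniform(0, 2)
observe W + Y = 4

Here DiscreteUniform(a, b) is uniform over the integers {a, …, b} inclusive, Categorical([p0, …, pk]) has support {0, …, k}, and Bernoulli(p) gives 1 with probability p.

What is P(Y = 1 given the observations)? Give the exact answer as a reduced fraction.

Enumerate traces; 12 have nonzero weight after conditioning:
  (X=0, Y=1, W=3, Z=0) weight 1/112
  (X=0, Y=1, W=3, Z=1) weight 1/112
  (X=0, Y=1, W=3, Z=2) weight 1/112
  (X=0, Y=2, W=2, Z=0) weight 1/84
  (X=0, Y=2, W=2, Z=1) weight 1/84
  (X=0, Y=2, W=2, Z=2) weight 1/84
  (X=1, Y=1, W=3, Z=0) weight 1/112
  (X=1, Y=1, W=3, Z=1) weight 1/112
  … 4 more
Group by Y:
  weight(Y=1) = 3/56
  weight(Y=2) = 1/14
Total weight = 3/56 + 1/14 = 1/8
P(Y=1 | obs) = 3/56 / 1/8 = 3/7
P(Y=2 | obs) = 1/14 / 1/8 = 4/7

P(Y = 1 | obs) = 3/7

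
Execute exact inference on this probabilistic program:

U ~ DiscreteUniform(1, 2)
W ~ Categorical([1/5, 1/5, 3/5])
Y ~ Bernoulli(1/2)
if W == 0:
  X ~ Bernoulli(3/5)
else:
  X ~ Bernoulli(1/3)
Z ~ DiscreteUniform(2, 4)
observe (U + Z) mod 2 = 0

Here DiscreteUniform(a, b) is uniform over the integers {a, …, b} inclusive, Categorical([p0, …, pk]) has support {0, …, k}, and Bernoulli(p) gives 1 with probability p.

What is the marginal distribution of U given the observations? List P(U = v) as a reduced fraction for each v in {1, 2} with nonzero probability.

P(U=1) = 1/3, P(U=2) = 2/3

Enumerate traces; 36 have nonzero weight after conditioning:
  (U=1, W=0, Y=0, X=0, Z=3) weight 1/150
  (U=1, W=0, Y=0, X=1, Z=3) weight 1/100
  (U=1, W=0, Y=1, X=0, Z=3) weight 1/150
  (U=1, W=0, Y=1, X=1, Z=3) weight 1/100
  (U=1, W=1, Y=0, X=0, Z=3) weight 1/90
  (U=1, W=1, Y=0, X=1, Z=3) weight 1/180
  (U=1, W=1, Y=1, X=0, Z=3) weight 1/90
  (U=1, W=1, Y=1, X=1, Z=3) weight 1/180
  (U=2, W=0, Y=0, X=0, Z=2) weight 1/150
  … 27 more
Group by U:
  weight(U=1) = 1/6
  weight(U=2) = 1/3
Total weight = 1/6 + 1/3 = 1/2
P(U=1 | obs) = 1/6 / 1/2 = 1/3
P(U=2 | obs) = 1/3 / 1/2 = 2/3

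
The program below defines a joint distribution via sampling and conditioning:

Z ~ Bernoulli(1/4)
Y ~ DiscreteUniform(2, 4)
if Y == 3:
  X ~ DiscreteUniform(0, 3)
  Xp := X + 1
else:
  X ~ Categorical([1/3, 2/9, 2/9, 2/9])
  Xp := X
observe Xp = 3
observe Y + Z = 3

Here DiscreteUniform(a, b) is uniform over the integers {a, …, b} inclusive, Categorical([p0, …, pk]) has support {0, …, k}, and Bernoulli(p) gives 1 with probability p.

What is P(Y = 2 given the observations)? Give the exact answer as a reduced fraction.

P(Y = 2 | obs) = 8/35

Enumerate traces; 2 have nonzero weight after conditioning:
  (Z=0, Y=3, X=2) weight 1/16
  (Z=1, Y=2, X=3) weight 1/54
Group by Y:
  weight(Y=2) = 1/54
  weight(Y=3) = 1/16
Total weight = 1/54 + 1/16 = 35/432
P(Y=2 | obs) = 1/54 / 35/432 = 8/35
P(Y=3 | obs) = 1/16 / 35/432 = 27/35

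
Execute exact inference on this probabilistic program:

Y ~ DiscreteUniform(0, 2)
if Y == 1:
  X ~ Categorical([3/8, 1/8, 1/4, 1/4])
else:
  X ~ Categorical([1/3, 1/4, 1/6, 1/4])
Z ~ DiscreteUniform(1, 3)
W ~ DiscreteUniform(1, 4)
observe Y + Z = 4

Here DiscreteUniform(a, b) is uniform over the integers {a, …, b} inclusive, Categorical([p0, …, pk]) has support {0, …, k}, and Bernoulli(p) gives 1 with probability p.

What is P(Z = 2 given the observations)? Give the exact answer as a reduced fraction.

P(Z = 2 | obs) = 1/2

Enumerate traces; 32 have nonzero weight after conditioning:
  (Y=1, X=0, Z=3, W=1) weight 1/96
  (Y=1, X=0, Z=3, W=2) weight 1/96
  (Y=1, X=0, Z=3, W=3) weight 1/96
  (Y=1, X=0, Z=3, W=4) weight 1/96
  (Y=1, X=1, Z=3, W=1) weight 1/288
  (Y=1, X=1, Z=3, W=2) weight 1/288
  (Y=1, X=1, Z=3, W=3) weight 1/288
  (Y=1, X=1, Z=3, W=4) weight 1/288
  (Y=2, X=0, Z=2, W=1) weight 1/108
  … 23 more
Group by Z:
  weight(Z=2) = 1/9
  weight(Z=3) = 1/9
Total weight = 1/9 + 1/9 = 2/9
P(Z=2 | obs) = 1/9 / 2/9 = 1/2
P(Z=3 | obs) = 1/9 / 2/9 = 1/2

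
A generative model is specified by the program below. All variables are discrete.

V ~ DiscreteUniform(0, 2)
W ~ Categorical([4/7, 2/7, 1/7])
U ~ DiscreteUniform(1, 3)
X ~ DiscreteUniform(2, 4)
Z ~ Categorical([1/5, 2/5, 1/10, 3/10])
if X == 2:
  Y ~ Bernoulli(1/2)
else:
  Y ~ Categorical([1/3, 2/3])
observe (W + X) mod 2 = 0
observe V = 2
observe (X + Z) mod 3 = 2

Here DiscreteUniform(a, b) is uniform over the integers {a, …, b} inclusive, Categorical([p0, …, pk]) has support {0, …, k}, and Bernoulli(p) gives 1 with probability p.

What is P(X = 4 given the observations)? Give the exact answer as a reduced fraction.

P(X = 4 | obs) = 20/47

Enumerate traces; 42 have nonzero weight after conditioning:
  (V=2, W=0, U=1, X=2, Z=0, Y=0) weight 2/945
  (V=2, W=0, U=1, X=2, Z=0, Y=1) weight 2/945
  (V=2, W=0, U=1, X=2, Z=3, Y=0) weight 1/315
  (V=2, W=0, U=1, X=2, Z=3, Y=1) weight 1/315
  (V=2, W=0, U=1, X=4, Z=1, Y=0) weight 8/2835
  (V=2, W=0, U=1, X=4, Z=1, Y=1) weight 16/2835
  (V=2, W=0, U=2, X=2, Z=0, Y=0) weight 2/945
  (V=2, W=0, U=2, X=2, Z=0, Y=1) weight 2/945
  (V=2, W=1, U=1, X=3, Z=2, Y=0) weight 1/2835
  … 33 more
Group by X:
  weight(X=2) = 5/126
  weight(X=3) = 1/315
  weight(X=4) = 2/63
Total weight = 5/126 + 1/315 + 2/63 = 47/630
P(X=2 | obs) = 5/126 / 47/630 = 25/47
P(X=3 | obs) = 1/315 / 47/630 = 2/47
P(X=4 | obs) = 2/63 / 47/630 = 20/47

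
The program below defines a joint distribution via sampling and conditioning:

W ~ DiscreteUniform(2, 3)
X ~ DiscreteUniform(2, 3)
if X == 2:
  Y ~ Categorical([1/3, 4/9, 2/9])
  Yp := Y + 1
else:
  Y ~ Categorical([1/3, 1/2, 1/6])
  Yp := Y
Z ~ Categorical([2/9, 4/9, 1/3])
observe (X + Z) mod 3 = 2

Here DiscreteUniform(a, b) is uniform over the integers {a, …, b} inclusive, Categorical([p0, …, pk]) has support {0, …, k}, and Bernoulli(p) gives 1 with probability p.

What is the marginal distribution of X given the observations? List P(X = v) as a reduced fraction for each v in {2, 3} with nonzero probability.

Enumerate traces; 12 have nonzero weight after conditioning:
  (W=2, X=2, Y=0, Z=0) weight 1/54
  (W=2, X=2, Y=1, Z=0) weight 2/81
  (W=2, X=2, Y=2, Z=0) weight 1/81
  (W=2, X=3, Y=0, Z=2) weight 1/36
  (W=2, X=3, Y=1, Z=2) weight 1/24
  (W=2, X=3, Y=2, Z=2) weight 1/72
  (W=3, X=2, Y=0, Z=0) weight 1/54
  (W=3, X=2, Y=1, Z=0) weight 2/81
  … 4 more
Group by X:
  weight(X=2) = 1/9
  weight(X=3) = 1/6
Total weight = 1/9 + 1/6 = 5/18
P(X=2 | obs) = 1/9 / 5/18 = 2/5
P(X=3 | obs) = 1/6 / 5/18 = 3/5

P(X=2) = 2/5, P(X=3) = 3/5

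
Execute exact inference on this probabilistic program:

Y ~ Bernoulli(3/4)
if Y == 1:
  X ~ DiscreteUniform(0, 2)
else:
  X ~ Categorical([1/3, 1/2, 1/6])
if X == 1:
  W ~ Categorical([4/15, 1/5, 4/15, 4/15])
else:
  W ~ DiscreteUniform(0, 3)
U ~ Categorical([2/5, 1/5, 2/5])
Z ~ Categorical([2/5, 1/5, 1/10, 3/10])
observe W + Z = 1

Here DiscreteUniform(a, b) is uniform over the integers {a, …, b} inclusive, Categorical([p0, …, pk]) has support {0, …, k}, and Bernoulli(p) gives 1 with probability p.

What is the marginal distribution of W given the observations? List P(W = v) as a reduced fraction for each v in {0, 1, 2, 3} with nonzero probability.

P(W=0) = 41/115, P(W=1) = 74/115

Enumerate traces; 36 have nonzero weight after conditioning:
  (Y=0, X=0, W=0, U=0, Z=1) weight 1/600
  (Y=0, X=0, W=0, U=1, Z=1) weight 1/1200
  (Y=0, X=0, W=0, U=2, Z=1) weight 1/600
  (Y=0, X=0, W=1, U=0, Z=0) weight 1/300
  (Y=0, X=0, W=1, U=1, Z=0) weight 1/600
  (Y=0, X=0, W=1, U=2, Z=0) weight 1/300
  (Y=0, X=1, W=0, U=0, Z=1) weight 1/375
  (Y=0, X=1, W=0, U=1, Z=1) weight 1/750
  … 28 more
Group by W:
  weight(W=0) = 41/800
  weight(W=1) = 37/400
Total weight = 41/800 + 37/400 = 23/160
P(W=0 | obs) = 41/800 / 23/160 = 41/115
P(W=1 | obs) = 37/400 / 23/160 = 74/115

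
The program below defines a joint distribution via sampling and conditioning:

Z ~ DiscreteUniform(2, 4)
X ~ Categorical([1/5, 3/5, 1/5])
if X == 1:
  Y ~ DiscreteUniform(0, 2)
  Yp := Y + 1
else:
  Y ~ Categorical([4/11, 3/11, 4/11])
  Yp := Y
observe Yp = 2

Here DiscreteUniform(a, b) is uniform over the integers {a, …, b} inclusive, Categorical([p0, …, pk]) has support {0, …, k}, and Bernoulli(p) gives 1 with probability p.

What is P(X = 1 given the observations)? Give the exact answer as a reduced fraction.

Enumerate traces; 9 have nonzero weight after conditioning:
  (Z=2, X=0, Y=2) weight 4/165
  (Z=2, X=1, Y=1) weight 1/15
  (Z=2, X=2, Y=2) weight 4/165
  (Z=3, X=0, Y=2) weight 4/165
  (Z=3, X=1, Y=1) weight 1/15
  (Z=3, X=2, Y=2) weight 4/165
  (Z=4, X=0, Y=2) weight 4/165
  (Z=4, X=1, Y=1) weight 1/15
  … 1 more
Group by X:
  weight(X=0) = 4/55
  weight(X=1) = 1/5
  weight(X=2) = 4/55
Total weight = 4/55 + 1/5 + 4/55 = 19/55
P(X=0 | obs) = 4/55 / 19/55 = 4/19
P(X=1 | obs) = 1/5 / 19/55 = 11/19
P(X=2 | obs) = 4/55 / 19/55 = 4/19

P(X = 1 | obs) = 11/19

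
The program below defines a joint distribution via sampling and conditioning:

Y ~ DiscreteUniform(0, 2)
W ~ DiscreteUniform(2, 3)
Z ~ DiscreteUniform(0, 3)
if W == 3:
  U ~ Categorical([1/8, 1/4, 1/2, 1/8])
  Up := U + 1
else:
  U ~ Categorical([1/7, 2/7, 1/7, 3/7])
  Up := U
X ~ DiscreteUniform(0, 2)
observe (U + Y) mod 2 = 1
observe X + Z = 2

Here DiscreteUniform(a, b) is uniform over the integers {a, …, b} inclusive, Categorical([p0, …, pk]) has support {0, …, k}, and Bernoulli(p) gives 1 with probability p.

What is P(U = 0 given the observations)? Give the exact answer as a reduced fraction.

P(U = 0 | obs) = 15/173

Enumerate traces; 36 have nonzero weight after conditioning:
  (Y=0, W=2, Z=0, U=1, X=2) weight 1/252
  (Y=0, W=2, Z=0, U=3, X=2) weight 1/168
  (Y=0, W=2, Z=1, U=1, X=1) weight 1/252
  (Y=0, W=2, Z=1, U=3, X=1) weight 1/168
  (Y=0, W=2, Z=2, U=1, X=0) weight 1/252
  (Y=0, W=2, Z=2, U=3, X=0) weight 1/168
  (Y=0, W=3, Z=0, U=1, X=2) weight 1/288
  (Y=0, W=3, Z=0, U=3, X=2) weight 1/576
  (Y=1, W=2, Z=0, U=0, X=2) weight 1/504
  (Y=1, W=2, Z=0, U=2, X=2) weight 1/504
  … 26 more
Group by U:
  weight(U=0) = 5/448
  weight(U=1) = 5/112
  weight(U=2) = 3/112
  weight(U=3) = 31/672
Total weight = 5/448 + 5/112 + 3/112 + 31/672 = 173/1344
P(U=0 | obs) = 5/448 / 173/1344 = 15/173
P(U=1 | obs) = 5/112 / 173/1344 = 60/173
P(U=2 | obs) = 3/112 / 173/1344 = 36/173
P(U=3 | obs) = 31/672 / 173/1344 = 62/173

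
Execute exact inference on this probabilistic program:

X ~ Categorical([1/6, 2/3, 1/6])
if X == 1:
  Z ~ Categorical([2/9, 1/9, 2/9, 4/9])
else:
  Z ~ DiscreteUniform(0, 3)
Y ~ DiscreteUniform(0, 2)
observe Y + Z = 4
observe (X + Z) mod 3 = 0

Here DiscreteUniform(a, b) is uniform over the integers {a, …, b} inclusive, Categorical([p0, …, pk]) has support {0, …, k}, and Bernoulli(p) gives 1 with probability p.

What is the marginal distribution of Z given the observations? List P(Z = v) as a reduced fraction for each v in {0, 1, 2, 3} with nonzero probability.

Enumerate traces; 2 have nonzero weight after conditioning:
  (X=0, Z=3, Y=1) weight 1/72
  (X=1, Z=2, Y=2) weight 4/81
Group by Z:
  weight(Z=2) = 4/81
  weight(Z=3) = 1/72
Total weight = 4/81 + 1/72 = 41/648
P(Z=2 | obs) = 4/81 / 41/648 = 32/41
P(Z=3 | obs) = 1/72 / 41/648 = 9/41

P(Z=2) = 32/41, P(Z=3) = 9/41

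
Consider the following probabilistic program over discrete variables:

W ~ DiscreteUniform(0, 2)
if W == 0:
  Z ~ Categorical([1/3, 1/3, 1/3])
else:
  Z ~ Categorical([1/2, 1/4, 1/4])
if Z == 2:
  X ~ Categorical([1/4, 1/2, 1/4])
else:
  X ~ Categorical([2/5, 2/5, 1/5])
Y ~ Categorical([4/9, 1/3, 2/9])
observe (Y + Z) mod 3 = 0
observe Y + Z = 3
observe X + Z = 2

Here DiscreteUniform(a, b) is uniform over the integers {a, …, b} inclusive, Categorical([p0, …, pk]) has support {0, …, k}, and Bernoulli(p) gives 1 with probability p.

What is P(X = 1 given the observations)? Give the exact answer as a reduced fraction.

Enumerate traces; 6 have nonzero weight after conditioning:
  (W=0, Z=1, X=1, Y=2) weight 4/405
  (W=0, Z=2, X=0, Y=1) weight 1/108
  (W=1, Z=1, X=1, Y=2) weight 1/135
  (W=1, Z=2, X=0, Y=1) weight 1/144
  (W=2, Z=1, X=1, Y=2) weight 1/135
  (W=2, Z=2, X=0, Y=1) weight 1/144
Group by X:
  weight(X=0) = 5/216
  weight(X=1) = 2/81
Total weight = 5/216 + 2/81 = 31/648
P(X=0 | obs) = 5/216 / 31/648 = 15/31
P(X=1 | obs) = 2/81 / 31/648 = 16/31

P(X = 1 | obs) = 16/31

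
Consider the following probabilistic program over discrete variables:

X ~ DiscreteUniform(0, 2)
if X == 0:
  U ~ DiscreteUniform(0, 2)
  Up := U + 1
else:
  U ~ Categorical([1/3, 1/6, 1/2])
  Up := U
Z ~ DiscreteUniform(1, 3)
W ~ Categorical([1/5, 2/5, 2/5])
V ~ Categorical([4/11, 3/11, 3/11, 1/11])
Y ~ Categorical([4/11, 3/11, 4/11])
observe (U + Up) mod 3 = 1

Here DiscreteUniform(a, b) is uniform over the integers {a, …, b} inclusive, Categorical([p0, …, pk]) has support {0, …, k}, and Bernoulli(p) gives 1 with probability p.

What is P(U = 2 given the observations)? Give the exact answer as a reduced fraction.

P(U = 2 | obs) = 3/4

Enumerate traces; 324 have nonzero weight after conditioning:
  (X=0, U=0, Z=1, W=0, V=0, Y=0) weight 16/16335
  (X=0, U=0, Z=1, W=0, V=0, Y=1) weight 4/5445
  (X=0, U=0, Z=1, W=0, V=0, Y=2) weight 16/16335
  (X=0, U=0, Z=1, W=0, V=1, Y=0) weight 4/5445
  (X=0, U=0, Z=1, W=0, V=1, Y=1) weight 1/1815
  (X=0, U=0, Z=1, W=0, V=1, Y=2) weight 4/5445
  (X=0, U=0, Z=1, W=0, V=2, Y=0) weight 4/5445
  (X=0, U=0, Z=1, W=0, V=2, Y=1) weight 1/1815
  (X=1, U=2, Z=1, W=0, V=0, Y=0) weight 8/5445
  … 315 more
Group by U:
  weight(U=0) = 1/9
  weight(U=2) = 1/3
Total weight = 1/9 + 1/3 = 4/9
P(U=0 | obs) = 1/9 / 4/9 = 1/4
P(U=2 | obs) = 1/3 / 4/9 = 3/4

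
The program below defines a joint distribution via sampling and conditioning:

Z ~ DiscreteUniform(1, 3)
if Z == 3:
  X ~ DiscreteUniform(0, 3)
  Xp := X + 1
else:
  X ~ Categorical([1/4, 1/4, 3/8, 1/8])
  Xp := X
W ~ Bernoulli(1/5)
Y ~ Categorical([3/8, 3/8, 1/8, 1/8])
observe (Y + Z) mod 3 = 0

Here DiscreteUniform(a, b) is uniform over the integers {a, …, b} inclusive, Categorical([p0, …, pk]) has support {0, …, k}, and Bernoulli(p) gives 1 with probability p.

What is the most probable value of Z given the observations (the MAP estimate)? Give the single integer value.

Enumerate traces; 32 have nonzero weight after conditioning:
  (Z=1, X=0, W=0, Y=2) weight 1/120
  (Z=1, X=0, W=1, Y=2) weight 1/480
  (Z=1, X=1, W=0, Y=2) weight 1/120
  (Z=1, X=1, W=1, Y=2) weight 1/480
  (Z=1, X=2, W=0, Y=2) weight 1/80
  (Z=1, X=2, W=1, Y=2) weight 1/320
  (Z=1, X=3, W=0, Y=2) weight 1/240
  (Z=1, X=3, W=1, Y=2) weight 1/960
  (Z=2, X=0, W=0, Y=1) weight 1/40
  (Z=3, X=0, W=0, Y=0) weight 1/40
  … 22 more
Group by Z:
  weight(Z=1) = 1/24
  weight(Z=2) = 1/8
  weight(Z=3) = 1/6
Total weight = 1/24 + 1/8 + 1/6 = 1/3
P(Z=1 | obs) = 1/24 / 1/3 = 1/8
P(Z=2 | obs) = 1/8 / 1/3 = 3/8
P(Z=3 | obs) = 1/6 / 1/3 = 1/2
argmax = 3

argmax_v P(Z = v | obs) = 3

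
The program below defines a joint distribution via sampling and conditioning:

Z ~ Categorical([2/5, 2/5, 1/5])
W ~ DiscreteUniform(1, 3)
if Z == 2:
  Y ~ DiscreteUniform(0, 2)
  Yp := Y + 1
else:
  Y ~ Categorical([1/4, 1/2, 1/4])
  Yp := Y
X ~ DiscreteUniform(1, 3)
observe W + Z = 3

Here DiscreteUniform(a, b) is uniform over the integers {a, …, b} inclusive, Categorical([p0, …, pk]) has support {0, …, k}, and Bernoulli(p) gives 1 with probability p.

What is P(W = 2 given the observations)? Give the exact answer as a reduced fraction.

P(W = 2 | obs) = 2/5

Enumerate traces; 27 have nonzero weight after conditioning:
  (Z=0, W=3, Y=0, X=1) weight 1/90
  (Z=0, W=3, Y=0, X=2) weight 1/90
  (Z=0, W=3, Y=0, X=3) weight 1/90
  (Z=0, W=3, Y=1, X=1) weight 1/45
  (Z=0, W=3, Y=1, X=2) weight 1/45
  (Z=0, W=3, Y=1, X=3) weight 1/45
  (Z=0, W=3, Y=2, X=1) weight 1/90
  (Z=0, W=3, Y=2, X=2) weight 1/90
  (Z=1, W=2, Y=0, X=1) weight 1/90
  (Z=2, W=1, Y=0, X=1) weight 1/135
  … 17 more
Group by W:
  weight(W=1) = 1/15
  weight(W=2) = 2/15
  weight(W=3) = 2/15
Total weight = 1/15 + 2/15 + 2/15 = 1/3
P(W=1 | obs) = 1/15 / 1/3 = 1/5
P(W=2 | obs) = 2/15 / 1/3 = 2/5
P(W=3 | obs) = 2/15 / 1/3 = 2/5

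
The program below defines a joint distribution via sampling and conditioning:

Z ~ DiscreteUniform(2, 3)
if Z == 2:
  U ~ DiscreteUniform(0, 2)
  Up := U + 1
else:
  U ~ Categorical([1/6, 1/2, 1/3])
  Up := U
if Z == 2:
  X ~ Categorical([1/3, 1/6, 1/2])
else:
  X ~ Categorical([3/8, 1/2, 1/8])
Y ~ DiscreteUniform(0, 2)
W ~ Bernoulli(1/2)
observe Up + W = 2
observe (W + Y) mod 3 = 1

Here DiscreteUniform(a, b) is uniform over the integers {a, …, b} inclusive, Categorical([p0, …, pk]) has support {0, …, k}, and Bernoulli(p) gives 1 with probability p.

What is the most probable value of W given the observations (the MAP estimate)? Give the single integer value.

argmax_v P(W = v | obs) = 1

Enumerate traces; 12 have nonzero weight after conditioning:
  (Z=2, U=0, X=0, Y=0, W=1) weight 1/108
  (Z=2, U=0, X=1, Y=0, W=1) weight 1/216
  (Z=2, U=0, X=2, Y=0, W=1) weight 1/72
  (Z=2, U=1, X=0, Y=1, W=0) weight 1/108
  (Z=2, U=1, X=1, Y=1, W=0) weight 1/216
  (Z=2, U=1, X=2, Y=1, W=0) weight 1/72
  (Z=3, U=1, X=0, Y=0, W=1) weight 1/64
  (Z=3, U=1, X=1, Y=0, W=1) weight 1/48
  … 4 more
Group by W:
  weight(W=0) = 1/18
  weight(W=1) = 5/72
Total weight = 1/18 + 5/72 = 1/8
P(W=0 | obs) = 1/18 / 1/8 = 4/9
P(W=1 | obs) = 5/72 / 1/8 = 5/9
argmax = 1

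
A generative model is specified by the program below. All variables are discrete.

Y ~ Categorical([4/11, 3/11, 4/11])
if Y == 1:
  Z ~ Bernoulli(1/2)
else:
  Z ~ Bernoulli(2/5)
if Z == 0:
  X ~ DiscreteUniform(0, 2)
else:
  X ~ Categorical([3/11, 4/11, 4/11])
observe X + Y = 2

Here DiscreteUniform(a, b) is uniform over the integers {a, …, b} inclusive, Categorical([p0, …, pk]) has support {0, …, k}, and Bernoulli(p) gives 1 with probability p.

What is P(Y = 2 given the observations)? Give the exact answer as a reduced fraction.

P(Y = 2 | obs) = 136/403

Enumerate traces; 6 have nonzero weight after conditioning:
  (Y=0, Z=0, X=2) weight 4/55
  (Y=0, Z=1, X=2) weight 32/605
  (Y=1, Z=0, X=1) weight 1/22
  (Y=1, Z=1, X=1) weight 6/121
  (Y=2, Z=0, X=0) weight 4/55
  (Y=2, Z=1, X=0) weight 24/605
Group by Y:
  weight(Y=0) = 76/605
  weight(Y=1) = 23/242
  weight(Y=2) = 68/605
Total weight = 76/605 + 23/242 + 68/605 = 403/1210
P(Y=0 | obs) = 76/605 / 403/1210 = 152/403
P(Y=1 | obs) = 23/242 / 403/1210 = 115/403
P(Y=2 | obs) = 68/605 / 403/1210 = 136/403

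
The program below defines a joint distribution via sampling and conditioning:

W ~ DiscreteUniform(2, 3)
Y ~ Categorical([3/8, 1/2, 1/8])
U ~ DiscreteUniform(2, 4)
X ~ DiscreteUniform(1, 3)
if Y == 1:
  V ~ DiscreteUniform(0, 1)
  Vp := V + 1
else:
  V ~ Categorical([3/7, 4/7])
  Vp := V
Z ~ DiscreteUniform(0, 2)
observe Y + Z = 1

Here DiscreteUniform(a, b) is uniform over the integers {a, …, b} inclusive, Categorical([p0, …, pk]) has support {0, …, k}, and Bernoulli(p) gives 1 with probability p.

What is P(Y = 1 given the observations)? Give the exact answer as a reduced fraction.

P(Y = 1 | obs) = 4/7

Enumerate traces; 72 have nonzero weight after conditioning:
  (W=2, Y=0, U=2, X=1, V=0, Z=1) weight 1/336
  (W=2, Y=0, U=2, X=1, V=1, Z=1) weight 1/252
  (W=2, Y=0, U=2, X=2, V=0, Z=1) weight 1/336
  (W=2, Y=0, U=2, X=2, V=1, Z=1) weight 1/252
  (W=2, Y=0, U=2, X=3, V=0, Z=1) weight 1/336
  (W=2, Y=0, U=2, X=3, V=1, Z=1) weight 1/252
  (W=2, Y=0, U=3, X=1, V=0, Z=1) weight 1/336
  (W=2, Y=0, U=3, X=1, V=1, Z=1) weight 1/252
  (W=2, Y=1, U=2, X=1, V=0, Z=0) weight 1/216
  … 63 more
Group by Y:
  weight(Y=0) = 1/8
  weight(Y=1) = 1/6
Total weight = 1/8 + 1/6 = 7/24
P(Y=0 | obs) = 1/8 / 7/24 = 3/7
P(Y=1 | obs) = 1/6 / 7/24 = 4/7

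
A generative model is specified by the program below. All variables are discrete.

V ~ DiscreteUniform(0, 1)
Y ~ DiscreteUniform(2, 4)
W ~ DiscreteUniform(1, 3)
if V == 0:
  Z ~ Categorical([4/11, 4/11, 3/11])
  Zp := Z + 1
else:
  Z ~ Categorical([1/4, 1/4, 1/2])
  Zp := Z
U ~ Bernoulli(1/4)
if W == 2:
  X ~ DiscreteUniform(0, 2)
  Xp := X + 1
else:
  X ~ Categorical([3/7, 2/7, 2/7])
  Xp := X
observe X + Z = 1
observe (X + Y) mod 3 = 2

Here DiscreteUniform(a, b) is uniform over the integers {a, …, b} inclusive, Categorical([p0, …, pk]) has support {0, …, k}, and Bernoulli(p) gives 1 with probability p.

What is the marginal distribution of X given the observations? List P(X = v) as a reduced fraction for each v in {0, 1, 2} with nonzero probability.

P(X=0) = 25/44, P(X=1) = 19/44

Enumerate traces; 24 have nonzero weight after conditioning:
  (V=0, Y=2, W=1, Z=1, U=0, X=0) weight 1/154
  (V=0, Y=2, W=1, Z=1, U=1, X=0) weight 1/462
  (V=0, Y=2, W=2, Z=1, U=0, X=0) weight 1/198
  (V=0, Y=2, W=2, Z=1, U=1, X=0) weight 1/594
  (V=0, Y=2, W=3, Z=1, U=0, X=0) weight 1/154
  (V=0, Y=2, W=3, Z=1, U=1, X=0) weight 1/462
  (V=0, Y=4, W=1, Z=0, U=0, X=1) weight 1/231
  (V=0, Y=4, W=1, Z=0, U=1, X=1) weight 1/693
  … 16 more
Group by X:
  weight(X=0) = 25/616
  weight(X=1) = 19/616
Total weight = 25/616 + 19/616 = 1/14
P(X=0 | obs) = 25/616 / 1/14 = 25/44
P(X=1 | obs) = 19/616 / 1/14 = 19/44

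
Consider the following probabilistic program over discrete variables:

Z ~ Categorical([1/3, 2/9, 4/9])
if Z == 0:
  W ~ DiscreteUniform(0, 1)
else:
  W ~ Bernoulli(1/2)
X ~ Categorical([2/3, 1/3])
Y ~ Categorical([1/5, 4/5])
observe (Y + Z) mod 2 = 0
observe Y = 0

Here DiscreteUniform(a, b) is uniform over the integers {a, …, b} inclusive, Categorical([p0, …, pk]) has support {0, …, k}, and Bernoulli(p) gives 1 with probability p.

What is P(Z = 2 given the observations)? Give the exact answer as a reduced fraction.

P(Z = 2 | obs) = 4/7

Enumerate traces; 8 have nonzero weight after conditioning:
  (Z=0, W=0, X=0, Y=0) weight 1/45
  (Z=0, W=0, X=1, Y=0) weight 1/90
  (Z=0, W=1, X=0, Y=0) weight 1/45
  (Z=0, W=1, X=1, Y=0) weight 1/90
  (Z=2, W=0, X=0, Y=0) weight 4/135
  (Z=2, W=0, X=1, Y=0) weight 2/135
  (Z=2, W=1, X=0, Y=0) weight 4/135
  (Z=2, W=1, X=1, Y=0) weight 2/135
Group by Z:
  weight(Z=0) = 1/15
  weight(Z=2) = 4/45
Total weight = 1/15 + 4/45 = 7/45
P(Z=0 | obs) = 1/15 / 7/45 = 3/7
P(Z=2 | obs) = 4/45 / 7/45 = 4/7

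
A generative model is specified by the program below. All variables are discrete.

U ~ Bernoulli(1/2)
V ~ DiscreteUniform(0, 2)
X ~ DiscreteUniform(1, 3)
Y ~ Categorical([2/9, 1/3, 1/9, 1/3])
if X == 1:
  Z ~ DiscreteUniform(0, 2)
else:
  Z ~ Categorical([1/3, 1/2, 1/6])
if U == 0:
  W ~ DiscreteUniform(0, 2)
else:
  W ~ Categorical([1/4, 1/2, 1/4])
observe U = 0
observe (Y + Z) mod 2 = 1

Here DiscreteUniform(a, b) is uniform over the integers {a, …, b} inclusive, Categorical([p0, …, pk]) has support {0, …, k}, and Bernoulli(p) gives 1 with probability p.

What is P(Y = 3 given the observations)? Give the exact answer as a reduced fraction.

Enumerate traces; 162 have nonzero weight after conditioning:
  (U=0, V=0, X=1, Y=0, Z=1, W=0) weight 1/729
  (U=0, V=0, X=1, Y=0, Z=1, W=1) weight 1/729
  (U=0, V=0, X=1, Y=0, Z=1, W=2) weight 1/729
  (U=0, V=0, X=1, Y=1, Z=0, W=0) weight 1/486
  (U=0, V=0, X=1, Y=1, Z=0, W=1) weight 1/486
  (U=0, V=0, X=1, Y=1, Z=0, W=2) weight 1/486
  (U=0, V=0, X=1, Y=1, Z=2, W=0) weight 1/486
  (U=0, V=0, X=1, Y=1, Z=2, W=1) weight 1/486
  (U=0, V=0, X=1, Y=2, Z=1, W=0) weight 1/1458
  (U=0, V=0, X=1, Y=3, Z=0, W=0) weight 1/486
  … 152 more
Group by Y:
  weight(Y=0) = 4/81
  weight(Y=1) = 5/54
  weight(Y=2) = 2/81
  weight(Y=3) = 5/54
Total weight = 4/81 + 5/54 + 2/81 + 5/54 = 7/27
P(Y=0 | obs) = 4/81 / 7/27 = 4/21
P(Y=1 | obs) = 5/54 / 7/27 = 5/14
P(Y=2 | obs) = 2/81 / 7/27 = 2/21
P(Y=3 | obs) = 5/54 / 7/27 = 5/14

P(Y = 3 | obs) = 5/14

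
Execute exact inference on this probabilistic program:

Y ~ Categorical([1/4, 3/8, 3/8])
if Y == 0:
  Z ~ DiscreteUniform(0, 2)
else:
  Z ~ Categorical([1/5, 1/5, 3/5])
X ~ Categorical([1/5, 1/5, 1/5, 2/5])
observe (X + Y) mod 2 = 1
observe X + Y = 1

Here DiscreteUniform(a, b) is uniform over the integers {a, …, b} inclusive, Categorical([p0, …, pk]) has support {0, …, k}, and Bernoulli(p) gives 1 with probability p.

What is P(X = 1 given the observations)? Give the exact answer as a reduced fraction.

Enumerate traces; 6 have nonzero weight after conditioning:
  (Y=0, Z=0, X=1) weight 1/60
  (Y=0, Z=1, X=1) weight 1/60
  (Y=0, Z=2, X=1) weight 1/60
  (Y=1, Z=0, X=0) weight 3/200
  (Y=1, Z=1, X=0) weight 3/200
  (Y=1, Z=2, X=0) weight 9/200
Group by X:
  weight(X=0) = 3/40
  weight(X=1) = 1/20
Total weight = 3/40 + 1/20 = 1/8
P(X=0 | obs) = 3/40 / 1/8 = 3/5
P(X=1 | obs) = 1/20 / 1/8 = 2/5

P(X = 1 | obs) = 2/5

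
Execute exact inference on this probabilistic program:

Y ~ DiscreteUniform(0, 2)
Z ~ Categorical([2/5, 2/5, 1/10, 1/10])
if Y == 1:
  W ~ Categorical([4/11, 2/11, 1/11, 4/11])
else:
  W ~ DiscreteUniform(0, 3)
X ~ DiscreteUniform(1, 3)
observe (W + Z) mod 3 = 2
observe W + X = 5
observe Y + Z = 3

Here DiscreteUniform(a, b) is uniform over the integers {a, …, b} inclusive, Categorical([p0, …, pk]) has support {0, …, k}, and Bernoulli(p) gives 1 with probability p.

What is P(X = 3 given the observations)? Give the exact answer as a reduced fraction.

Enumerate traces; 2 have nonzero weight after conditioning:
  (Y=0, Z=3, W=2, X=3) weight 1/360
  (Y=1, Z=2, W=3, X=2) weight 2/495
Group by X:
  weight(X=2) = 2/495
  weight(X=3) = 1/360
Total weight = 2/495 + 1/360 = 3/440
P(X=2 | obs) = 2/495 / 3/440 = 16/27
P(X=3 | obs) = 1/360 / 3/440 = 11/27

P(X = 3 | obs) = 11/27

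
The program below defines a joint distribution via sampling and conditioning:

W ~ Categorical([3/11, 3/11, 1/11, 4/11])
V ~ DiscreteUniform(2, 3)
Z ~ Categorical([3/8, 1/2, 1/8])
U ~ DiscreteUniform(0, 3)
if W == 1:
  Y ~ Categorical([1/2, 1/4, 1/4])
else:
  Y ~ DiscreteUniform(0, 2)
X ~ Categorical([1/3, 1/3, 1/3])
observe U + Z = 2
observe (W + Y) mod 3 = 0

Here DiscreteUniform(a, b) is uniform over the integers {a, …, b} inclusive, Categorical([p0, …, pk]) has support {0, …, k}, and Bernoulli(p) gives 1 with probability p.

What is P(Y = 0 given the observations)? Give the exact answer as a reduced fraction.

P(Y = 0 | obs) = 28/41

Enumerate traces; 72 have nonzero weight after conditioning:
  (W=0, V=2, Z=0, U=2, Y=0, X=0) weight 1/704
  (W=0, V=2, Z=0, U=2, Y=0, X=1) weight 1/704
  (W=0, V=2, Z=0, U=2, Y=0, X=2) weight 1/704
  (W=0, V=2, Z=1, U=1, Y=0, X=0) weight 1/528
  (W=0, V=2, Z=1, U=1, Y=0, X=1) weight 1/528
  (W=0, V=2, Z=1, U=1, Y=0, X=2) weight 1/528
  (W=0, V=2, Z=2, U=0, Y=0, X=0) weight 1/2112
  (W=0, V=2, Z=2, U=0, Y=0, X=1) weight 1/2112
  (W=1, V=2, Z=0, U=2, Y=2, X=0) weight 3/2816
  (W=2, V=2, Z=0, U=2, Y=1, X=0) weight 1/2112
  … 62 more
Group by Y:
  weight(Y=0) = 7/132
  weight(Y=1) = 1/132
  weight(Y=2) = 3/176
Total weight = 7/132 + 1/132 + 3/176 = 41/528
P(Y=0 | obs) = 7/132 / 41/528 = 28/41
P(Y=1 | obs) = 1/132 / 41/528 = 4/41
P(Y=2 | obs) = 3/176 / 41/528 = 9/41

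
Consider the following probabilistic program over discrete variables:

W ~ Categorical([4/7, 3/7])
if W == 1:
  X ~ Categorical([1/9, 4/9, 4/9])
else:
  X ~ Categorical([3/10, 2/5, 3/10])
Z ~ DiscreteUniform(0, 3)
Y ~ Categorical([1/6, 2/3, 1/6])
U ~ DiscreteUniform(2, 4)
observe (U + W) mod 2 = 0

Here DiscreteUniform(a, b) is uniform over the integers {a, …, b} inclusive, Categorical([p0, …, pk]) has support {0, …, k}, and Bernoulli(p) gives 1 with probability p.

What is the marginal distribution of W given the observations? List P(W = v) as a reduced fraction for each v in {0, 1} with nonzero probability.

Enumerate traces; 108 have nonzero weight after conditioning:
  (W=0, X=0, Z=0, Y=0, U=2) weight 1/420
  (W=0, X=0, Z=0, Y=0, U=4) weight 1/420
  (W=0, X=0, Z=0, Y=1, U=2) weight 1/105
  (W=0, X=0, Z=0, Y=1, U=4) weight 1/105
  (W=0, X=0, Z=0, Y=2, U=2) weight 1/420
  (W=0, X=0, Z=0, Y=2, U=4) weight 1/420
  (W=0, X=0, Z=1, Y=0, U=2) weight 1/420
  (W=0, X=0, Z=1, Y=0, U=4) weight 1/420
  (W=1, X=0, Z=0, Y=0, U=3) weight 1/1512
  … 99 more
Group by W:
  weight(W=0) = 8/21
  weight(W=1) = 1/7
Total weight = 8/21 + 1/7 = 11/21
P(W=0 | obs) = 8/21 / 11/21 = 8/11
P(W=1 | obs) = 1/7 / 11/21 = 3/11

P(W=0) = 8/11, P(W=1) = 3/11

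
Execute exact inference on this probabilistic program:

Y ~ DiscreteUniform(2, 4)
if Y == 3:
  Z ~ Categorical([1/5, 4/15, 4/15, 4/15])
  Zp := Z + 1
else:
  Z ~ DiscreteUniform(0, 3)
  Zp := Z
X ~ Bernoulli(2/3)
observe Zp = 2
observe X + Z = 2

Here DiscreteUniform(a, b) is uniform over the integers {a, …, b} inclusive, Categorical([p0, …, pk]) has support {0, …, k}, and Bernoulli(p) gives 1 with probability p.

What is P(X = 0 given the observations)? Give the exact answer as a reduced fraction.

P(X = 0 | obs) = 15/31

Enumerate traces; 3 have nonzero weight after conditioning:
  (Y=2, Z=2, X=0) weight 1/36
  (Y=3, Z=1, X=1) weight 8/135
  (Y=4, Z=2, X=0) weight 1/36
Group by X:
  weight(X=0) = 1/18
  weight(X=1) = 8/135
Total weight = 1/18 + 8/135 = 31/270
P(X=0 | obs) = 1/18 / 31/270 = 15/31
P(X=1 | obs) = 8/135 / 31/270 = 16/31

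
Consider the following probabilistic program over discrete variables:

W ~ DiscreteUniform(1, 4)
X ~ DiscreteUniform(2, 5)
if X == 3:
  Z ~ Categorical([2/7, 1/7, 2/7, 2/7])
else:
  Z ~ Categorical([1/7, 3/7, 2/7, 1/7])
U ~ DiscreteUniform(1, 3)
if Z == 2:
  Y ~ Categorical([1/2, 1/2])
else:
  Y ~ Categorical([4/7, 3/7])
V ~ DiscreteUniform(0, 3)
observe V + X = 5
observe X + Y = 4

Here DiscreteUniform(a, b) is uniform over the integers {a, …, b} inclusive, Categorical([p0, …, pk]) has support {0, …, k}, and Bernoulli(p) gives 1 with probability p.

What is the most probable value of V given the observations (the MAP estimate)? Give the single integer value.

argmax_v P(V = v | obs) = 1

Enumerate traces; 96 have nonzero weight after conditioning:
  (W=1, X=3, Z=0, U=1, Y=1, V=2) weight 1/1568
  (W=1, X=3, Z=0, U=2, Y=1, V=2) weight 1/1568
  (W=1, X=3, Z=0, U=3, Y=1, V=2) weight 1/1568
  (W=1, X=3, Z=1, U=1, Y=1, V=2) weight 1/3136
  (W=1, X=3, Z=1, U=2, Y=1, V=2) weight 1/3136
  (W=1, X=3, Z=1, U=3, Y=1, V=2) weight 1/3136
  (W=1, X=3, Z=2, U=1, Y=1, V=2) weight 1/1344
  (W=1, X=3, Z=2, U=2, Y=1, V=2) weight 1/1344
  (W=1, X=4, Z=0, U=1, Y=0, V=1) weight 1/2352
  … 87 more
Group by V:
  weight(V=1) = 27/784
  weight(V=2) = 11/392
Total weight = 27/784 + 11/392 = 1/16
P(V=1 | obs) = 27/784 / 1/16 = 27/49
P(V=2 | obs) = 11/392 / 1/16 = 22/49
argmax = 1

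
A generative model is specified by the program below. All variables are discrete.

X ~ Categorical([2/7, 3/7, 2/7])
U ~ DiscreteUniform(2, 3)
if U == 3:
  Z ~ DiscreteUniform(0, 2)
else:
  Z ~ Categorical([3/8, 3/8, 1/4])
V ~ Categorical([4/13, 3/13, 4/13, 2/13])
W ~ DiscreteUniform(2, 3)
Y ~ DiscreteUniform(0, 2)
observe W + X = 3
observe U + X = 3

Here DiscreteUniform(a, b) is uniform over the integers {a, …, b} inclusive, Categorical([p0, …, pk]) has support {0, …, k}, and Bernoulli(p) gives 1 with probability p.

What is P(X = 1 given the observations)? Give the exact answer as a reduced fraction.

Enumerate traces; 72 have nonzero weight after conditioning:
  (X=0, U=3, Z=0, V=0, W=3, Y=0) weight 2/819
  (X=0, U=3, Z=0, V=0, W=3, Y=1) weight 2/819
  (X=0, U=3, Z=0, V=0, W=3, Y=2) weight 2/819
  (X=0, U=3, Z=0, V=1, W=3, Y=0) weight 1/546
  (X=0, U=3, Z=0, V=1, W=3, Y=1) weight 1/546
  (X=0, U=3, Z=0, V=1, W=3, Y=2) weight 1/546
  (X=0, U=3, Z=0, V=2, W=3, Y=0) weight 2/819
  (X=0, U=3, Z=0, V=2, W=3, Y=1) weight 2/819
  (X=1, U=2, Z=0, V=0, W=2, Y=0) weight 3/728
  … 63 more
Group by X:
  weight(X=0) = 1/14
  weight(X=1) = 3/28
Total weight = 1/14 + 3/28 = 5/28
P(X=0 | obs) = 1/14 / 5/28 = 2/5
P(X=1 | obs) = 3/28 / 5/28 = 3/5

P(X = 1 | obs) = 3/5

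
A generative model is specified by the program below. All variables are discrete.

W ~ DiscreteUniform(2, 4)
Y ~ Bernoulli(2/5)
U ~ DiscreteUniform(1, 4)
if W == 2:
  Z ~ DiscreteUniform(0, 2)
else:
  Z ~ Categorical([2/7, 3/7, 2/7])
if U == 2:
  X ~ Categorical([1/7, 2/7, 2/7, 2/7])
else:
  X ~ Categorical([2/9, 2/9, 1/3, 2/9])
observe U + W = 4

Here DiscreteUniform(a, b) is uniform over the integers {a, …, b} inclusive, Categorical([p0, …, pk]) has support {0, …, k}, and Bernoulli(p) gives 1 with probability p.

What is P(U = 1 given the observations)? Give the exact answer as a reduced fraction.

P(U = 1 | obs) = 1/2

Enumerate traces; 48 have nonzero weight after conditioning:
  (W=2, Y=0, U=2, Z=0, X=0) weight 1/420
  (W=2, Y=0, U=2, Z=0, X=1) weight 1/210
  (W=2, Y=0, U=2, Z=0, X=2) weight 1/210
  (W=2, Y=0, U=2, Z=0, X=3) weight 1/210
  (W=2, Y=0, U=2, Z=1, X=0) weight 1/420
  (W=2, Y=0, U=2, Z=1, X=1) weight 1/210
  (W=2, Y=0, U=2, Z=1, X=2) weight 1/210
  (W=2, Y=0, U=2, Z=1, X=3) weight 1/210
  (W=3, Y=0, U=1, Z=0, X=0) weight 1/315
  … 39 more
Group by U:
  weight(U=1) = 1/12
  weight(U=2) = 1/12
Total weight = 1/12 + 1/12 = 1/6
P(U=1 | obs) = 1/12 / 1/6 = 1/2
P(U=2 | obs) = 1/12 / 1/6 = 1/2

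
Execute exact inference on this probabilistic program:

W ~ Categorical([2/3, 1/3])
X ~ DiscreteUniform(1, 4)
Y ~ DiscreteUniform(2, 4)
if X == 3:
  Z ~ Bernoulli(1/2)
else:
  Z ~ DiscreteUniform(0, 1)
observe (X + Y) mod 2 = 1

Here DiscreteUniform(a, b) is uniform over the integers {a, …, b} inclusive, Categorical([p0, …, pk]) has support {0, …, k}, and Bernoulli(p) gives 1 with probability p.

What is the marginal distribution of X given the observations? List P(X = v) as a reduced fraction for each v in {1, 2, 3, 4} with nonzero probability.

Enumerate traces; 24 have nonzero weight after conditioning:
  (W=0, X=1, Y=2, Z=0) weight 1/36
  (W=0, X=1, Y=2, Z=1) weight 1/36
  (W=0, X=1, Y=4, Z=0) weight 1/36
  (W=0, X=1, Y=4, Z=1) weight 1/36
  (W=0, X=2, Y=3, Z=0) weight 1/36
  (W=0, X=2, Y=3, Z=1) weight 1/36
  (W=0, X=3, Y=2, Z=0) weight 1/36
  (W=0, X=3, Y=2, Z=1) weight 1/36
  (W=0, X=4, Y=3, Z=0) weight 1/36
  … 15 more
Group by X:
  weight(X=1) = 1/6
  weight(X=2) = 1/12
  weight(X=3) = 1/6
  weight(X=4) = 1/12
Total weight = 1/6 + 1/12 + 1/6 + 1/12 = 1/2
P(X=1 | obs) = 1/6 / 1/2 = 1/3
P(X=2 | obs) = 1/12 / 1/2 = 1/6
P(X=3 | obs) = 1/6 / 1/2 = 1/3
P(X=4 | obs) = 1/12 / 1/2 = 1/6

P(X=1) = 1/3, P(X=2) = 1/6, P(X=3) = 1/3, P(X=4) = 1/6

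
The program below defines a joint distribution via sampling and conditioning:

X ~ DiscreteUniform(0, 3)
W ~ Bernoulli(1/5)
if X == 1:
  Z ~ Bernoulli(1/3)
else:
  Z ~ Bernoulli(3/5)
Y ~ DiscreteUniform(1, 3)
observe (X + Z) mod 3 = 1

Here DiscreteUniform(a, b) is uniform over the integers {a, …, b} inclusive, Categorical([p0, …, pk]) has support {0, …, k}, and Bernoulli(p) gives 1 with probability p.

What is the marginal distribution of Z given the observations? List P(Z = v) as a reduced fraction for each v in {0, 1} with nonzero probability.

P(Z=0) = 5/14, P(Z=1) = 9/14

Enumerate traces; 18 have nonzero weight after conditioning:
  (X=0, W=0, Z=1, Y=1) weight 1/25
  (X=0, W=0, Z=1, Y=2) weight 1/25
  (X=0, W=0, Z=1, Y=3) weight 1/25
  (X=0, W=1, Z=1, Y=1) weight 1/100
  (X=0, W=1, Z=1, Y=2) weight 1/100
  (X=0, W=1, Z=1, Y=3) weight 1/100
  (X=1, W=0, Z=0, Y=1) weight 2/45
  (X=1, W=0, Z=0, Y=2) weight 2/45
  … 10 more
Group by Z:
  weight(Z=0) = 1/6
  weight(Z=1) = 3/10
Total weight = 1/6 + 3/10 = 7/15
P(Z=0 | obs) = 1/6 / 7/15 = 5/14
P(Z=1 | obs) = 3/10 / 7/15 = 9/14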